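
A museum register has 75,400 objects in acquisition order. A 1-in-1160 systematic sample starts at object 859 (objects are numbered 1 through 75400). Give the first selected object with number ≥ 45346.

46099

k = 1160
Steps past start: ⌈(45346 − 859)/1160⌉ = ⌈44487/1160⌉ = 39
Selected object: 859 + 39×1160 = 46099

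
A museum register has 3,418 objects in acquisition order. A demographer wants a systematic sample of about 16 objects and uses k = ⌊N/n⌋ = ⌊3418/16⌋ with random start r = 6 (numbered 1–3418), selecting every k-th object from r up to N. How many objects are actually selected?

k = ⌊3418/16⌋ = 213
Achieved size = ⌊(3418 − 6)/213⌋ + 1 = ⌊3412/213⌋ + 1 = 16 + 1 = 17
(last selection: 6 + 16×213 = 3414 ≤ 3418; next would be 3627 > 3418)

17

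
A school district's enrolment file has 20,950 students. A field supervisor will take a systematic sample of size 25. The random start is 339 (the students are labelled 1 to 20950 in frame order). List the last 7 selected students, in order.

15423, 16261, 17099, 17937, 18775, 19613, 20451

k = N/n = 20950/25 = 838
19th selection = 339 + 18×838 = 15423
20th: 15423 + 838 = 16261
21st: 16261 + 838 = 17099
22nd: 17099 + 838 = 17937
23rd: 17937 + 838 = 18775
24th: 18775 + 838 = 19613
25th: 19613 + 838 = 20451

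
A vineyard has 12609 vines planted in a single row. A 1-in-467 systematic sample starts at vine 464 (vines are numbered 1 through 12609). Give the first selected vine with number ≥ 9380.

k = 467
Steps past start: ⌈(9380 − 464)/467⌉ = ⌈8916/467⌉ = 20
Selected vine: 464 + 20×467 = 9804

9804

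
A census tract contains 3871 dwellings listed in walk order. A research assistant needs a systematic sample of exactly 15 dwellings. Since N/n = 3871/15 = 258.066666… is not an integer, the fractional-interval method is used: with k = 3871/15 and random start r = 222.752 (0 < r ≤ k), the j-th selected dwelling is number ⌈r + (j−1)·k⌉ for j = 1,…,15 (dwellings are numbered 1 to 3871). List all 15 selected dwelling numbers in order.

j=1: r + 0k = 222.752 → ⌈·⌉ = 223
j=2: r + 1k = 480.818666… → ⌈·⌉ = 481
j=3: r + 2k = 738.885333… → ⌈·⌉ = 739
j=4: r + 3k = 996.952 → ⌈·⌉ = 997
j=5: r + 4k = 1255.018666… → ⌈·⌉ = 1256
j=6: r + 5k = 1513.085333… → ⌈·⌉ = 1514
j=7: r + 6k = 1771.152 → ⌈·⌉ = 1772
j=8: r + 7k = 2029.218666… → ⌈·⌉ = 2030
j=9: r + 8k = 2287.285333… → ⌈·⌉ = 2288
j=10: r + 9k = 2545.352 → ⌈·⌉ = 2546
j=11: r + 10k = 2803.418666… → ⌈·⌉ = 2804
j=12: r + 11k = 3061.485333… → ⌈·⌉ = 3062
j=13: r + 12k = 3319.552 → ⌈·⌉ = 3320
j=14: r + 13k = 3577.618666… → ⌈·⌉ = 3578
j=15: r + 14k = 3835.685333… → ⌈·⌉ = 3836

223, 481, 739, 997, 1256, 1514, 1772, 2030, 2288, 2546, 2804, 3062, 3320, 3578, 3836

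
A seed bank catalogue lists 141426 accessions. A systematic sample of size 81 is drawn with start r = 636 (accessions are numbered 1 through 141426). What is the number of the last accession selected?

k = 141426/81 = 1746
81st selection = r + (81−1)·k = 636 + 80×1746 = 636 + 139680 = 140316

140316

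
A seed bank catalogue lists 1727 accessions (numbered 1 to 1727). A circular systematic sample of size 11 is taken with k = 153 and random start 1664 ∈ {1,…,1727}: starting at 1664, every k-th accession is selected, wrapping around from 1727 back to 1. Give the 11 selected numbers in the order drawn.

1664, 90, 243, 396, 549, 702, 855, 1008, 1161, 1314, 1467

Selection 1: 1664
Selection 2: 1664 + 153 = 1817 → 1817 − 1727 = 90
Selection 3: 90 + 153 = 243
Selection 4: 243 + 153 = 396
Selection 5: 396 + 153 = 549
Selection 6: 549 + 153 = 702
Selection 7: 702 + 153 = 855
Selection 8: 855 + 153 = 1008
Selection 9: 1008 + 153 = 1161
Selection 10: 1161 + 153 = 1314
Selection 11: 1314 + 153 = 1467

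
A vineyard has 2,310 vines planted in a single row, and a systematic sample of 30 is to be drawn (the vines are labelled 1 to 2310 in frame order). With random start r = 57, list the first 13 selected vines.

k = N/n = 2310/30 = 77
vine 1: 57
vine 2: 57 + 77 = 134
vine 3: 134 + 77 = 211
vine 4: 211 + 77 = 288
vine 5: 288 + 77 = 365
vine 6: 365 + 77 = 442
vine 7: 442 + 77 = 519
vine 8: 519 + 77 = 596
vine 9: 596 + 77 = 673
vine 10: 673 + 77 = 750
vine 11: 750 + 77 = 827
vine 12: 827 + 77 = 904
vine 13: 904 + 77 = 981

57, 134, 211, 288, 365, 442, 519, 596, 673, 750, 827, 904, 981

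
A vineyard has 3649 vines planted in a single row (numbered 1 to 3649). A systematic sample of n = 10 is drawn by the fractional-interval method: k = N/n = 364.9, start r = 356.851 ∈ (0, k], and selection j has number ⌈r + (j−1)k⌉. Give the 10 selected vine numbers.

357, 722, 1087, 1452, 1817, 2182, 2547, 2912, 3277, 3641

j=1: r + 0k = 356.851 → ⌈·⌉ = 357
j=2: r + 1k = 721.751 → ⌈·⌉ = 722
j=3: r + 2k = 1086.651 → ⌈·⌉ = 1087
j=4: r + 3k = 1451.551 → ⌈·⌉ = 1452
j=5: r + 4k = 1816.451 → ⌈·⌉ = 1817
j=6: r + 5k = 2181.351 → ⌈·⌉ = 2182
j=7: r + 6k = 2546.251 → ⌈·⌉ = 2547
j=8: r + 7k = 2911.151 → ⌈·⌉ = 2912
j=9: r + 8k = 3276.051 → ⌈·⌉ = 3277
j=10: r + 9k = 3640.951 → ⌈·⌉ = 3641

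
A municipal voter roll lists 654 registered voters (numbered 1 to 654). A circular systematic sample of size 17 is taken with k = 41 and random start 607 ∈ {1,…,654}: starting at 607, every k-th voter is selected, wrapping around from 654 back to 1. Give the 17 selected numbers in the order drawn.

Selection 1: 607
Selection 2: 607 + 41 = 648
Selection 3: 648 + 41 = 689 → 689 − 654 = 35
Selection 4: 35 + 41 = 76
Selection 5: 76 + 41 = 117
Selection 6: 117 + 41 = 158
Selection 7: 158 + 41 = 199
Selection 8: 199 + 41 = 240
Selection 9: 240 + 41 = 281
Selection 10: 281 + 41 = 322
Selection 11: 322 + 41 = 363
Selection 12: 363 + 41 = 404
Selection 13: 404 + 41 = 445
Selection 14: 445 + 41 = 486
Selection 15: 486 + 41 = 527
Selection 16: 527 + 41 = 568
Selection 17: 568 + 41 = 609

607, 648, 35, 76, 117, 158, 199, 240, 281, 322, 363, 404, 445, 486, 527, 568, 609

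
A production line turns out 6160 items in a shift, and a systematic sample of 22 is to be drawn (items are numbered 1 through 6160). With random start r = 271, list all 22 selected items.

k = N/n = 6160/22 = 280
item 1: 271
item 2: 271 + 280 = 551
item 3: 551 + 280 = 831
item 4: 831 + 280 = 1111
item 5: 1111 + 280 = 1391
item 6: 1391 + 280 = 1671
item 7: 1671 + 280 = 1951
item 8: 1951 + 280 = 2231
item 9: 2231 + 280 = 2511
item 10: 2511 + 280 = 2791
item 11: 2791 + 280 = 3071
item 12: 3071 + 280 = 3351
item 13: 3351 + 280 = 3631
item 14: 3631 + 280 = 3911
item 15: 3911 + 280 = 4191
item 16: 4191 + 280 = 4471
item 17: 4471 + 280 = 4751
item 18: 4751 + 280 = 5031
item 19: 5031 + 280 = 5311
item 20: 5311 + 280 = 5591
item 21: 5591 + 280 = 5871
item 22: 5871 + 280 = 6151

271, 551, 831, 1111, 1391, 1671, 1951, 2231, 2511, 2791, 3071, 3351, 3631, 3911, 4191, 4471, 4751, 5031, 5311, 5591, 5871, 6151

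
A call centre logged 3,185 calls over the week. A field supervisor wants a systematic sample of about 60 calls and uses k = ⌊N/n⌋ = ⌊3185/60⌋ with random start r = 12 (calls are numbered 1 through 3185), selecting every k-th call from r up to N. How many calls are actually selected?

k = ⌊3185/60⌋ = 53
Achieved size = ⌊(3185 − 12)/53⌋ + 1 = ⌊3173/53⌋ + 1 = 59 + 1 = 60
(last selection: 12 + 59×53 = 3139 ≤ 3185; next would be 3192 > 3185)

60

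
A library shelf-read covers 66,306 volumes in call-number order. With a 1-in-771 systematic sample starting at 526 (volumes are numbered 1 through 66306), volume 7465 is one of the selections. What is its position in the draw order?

10

k = 771
position = (7465 − 526)/771 + 1 = 6939/771 + 1 = 9 + 1 = 10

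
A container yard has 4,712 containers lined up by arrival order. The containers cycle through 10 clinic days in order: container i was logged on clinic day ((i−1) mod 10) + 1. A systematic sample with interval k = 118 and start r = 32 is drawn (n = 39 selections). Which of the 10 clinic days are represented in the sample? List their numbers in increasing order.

Consecutive selections differ by k = 118, so their clinic day numbers differ by 118 mod 10 = 8.
gcd(118, 10) = 2, so the sample visits 10/2 = 5 distinct residues mod 10.
Start 32 is clinic day 2; the clinic days hit are 2, 4, 6, 8, 10.

2, 4, 6, 8, 10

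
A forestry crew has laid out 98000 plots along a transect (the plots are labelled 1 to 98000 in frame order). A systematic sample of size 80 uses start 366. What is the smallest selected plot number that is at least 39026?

k = 98000/80 = 1225
Steps past start: ⌈(39026 − 366)/1225⌉ = ⌈38660/1225⌉ = 32
Selected plot: 366 + 32×1225 = 39566

39566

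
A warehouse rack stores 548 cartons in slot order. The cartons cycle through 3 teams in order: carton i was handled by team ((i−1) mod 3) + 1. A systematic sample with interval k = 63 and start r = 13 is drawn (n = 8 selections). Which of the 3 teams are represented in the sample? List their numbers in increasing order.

1

Consecutive selections differ by k = 63, so their team numbers differ by 63 mod 3 = 0.
gcd(63, 3) = 3, so the sample visits 3/3 = 1 distinct residues mod 3.
Start 13 is team 1; the teams hit are 1.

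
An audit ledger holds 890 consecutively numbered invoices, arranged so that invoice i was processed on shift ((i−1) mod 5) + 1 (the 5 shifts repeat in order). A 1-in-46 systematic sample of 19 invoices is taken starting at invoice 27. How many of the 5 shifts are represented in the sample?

Consecutive selections differ by k = 46, so their shift numbers differ by 46 mod 5 = 1.
gcd(46, 5) = 1, so the sample visits 5/1 = 5 distinct residues mod 5.
Start 27 is shift 2; the shifts hit are 1, 2, 3, 4, 5.

5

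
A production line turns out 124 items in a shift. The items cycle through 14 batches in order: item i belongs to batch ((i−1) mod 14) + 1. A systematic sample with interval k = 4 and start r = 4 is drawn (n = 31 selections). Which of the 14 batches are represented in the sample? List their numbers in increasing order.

2, 4, 6, 8, 10, 12, 14

Consecutive selections differ by k = 4, so their batch numbers differ by 4 mod 14 = 4.
gcd(4, 14) = 2, so the sample visits 14/2 = 7 distinct residues mod 14.
Start 4 is batch 4; the batches hit are 2, 4, 6, 8, 10, 12, 14.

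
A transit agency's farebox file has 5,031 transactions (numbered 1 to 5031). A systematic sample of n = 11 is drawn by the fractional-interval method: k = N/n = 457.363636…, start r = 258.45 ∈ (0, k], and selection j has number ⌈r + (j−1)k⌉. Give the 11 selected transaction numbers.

j=1: r + 0k = 258.45 → ⌈·⌉ = 259
j=2: r + 1k = 715.813636… → ⌈·⌉ = 716
j=3: r + 2k = 1173.177272… → ⌈·⌉ = 1174
j=4: r + 3k = 1630.540909… → ⌈·⌉ = 1631
j=5: r + 4k = 2087.904545… → ⌈·⌉ = 2088
j=6: r + 5k = 2545.268181… → ⌈·⌉ = 2546
j=7: r + 6k = 3002.631818… → ⌈·⌉ = 3003
j=8: r + 7k = 3459.995454… → ⌈·⌉ = 3460
j=9: r + 8k = 3917.359090… → ⌈·⌉ = 3918
j=10: r + 9k = 4374.722727… → ⌈·⌉ = 4375
j=11: r + 10k = 4832.086363… → ⌈·⌉ = 4833

259, 716, 1174, 1631, 2088, 2546, 3003, 3460, 3918, 4375, 4833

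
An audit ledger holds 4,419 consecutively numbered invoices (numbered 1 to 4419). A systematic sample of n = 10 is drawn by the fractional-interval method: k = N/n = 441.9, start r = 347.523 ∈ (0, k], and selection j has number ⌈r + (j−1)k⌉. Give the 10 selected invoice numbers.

348, 790, 1232, 1674, 2116, 2558, 2999, 3441, 3883, 4325

j=1: r + 0k = 347.523 → ⌈·⌉ = 348
j=2: r + 1k = 789.423 → ⌈·⌉ = 790
j=3: r + 2k = 1231.323 → ⌈·⌉ = 1232
j=4: r + 3k = 1673.223 → ⌈·⌉ = 1674
j=5: r + 4k = 2115.123 → ⌈·⌉ = 2116
j=6: r + 5k = 2557.023 → ⌈·⌉ = 2558
j=7: r + 6k = 2998.923 → ⌈·⌉ = 2999
j=8: r + 7k = 3440.823 → ⌈·⌉ = 3441
j=9: r + 8k = 3882.723 → ⌈·⌉ = 3883
j=10: r + 9k = 4324.623 → ⌈·⌉ = 4325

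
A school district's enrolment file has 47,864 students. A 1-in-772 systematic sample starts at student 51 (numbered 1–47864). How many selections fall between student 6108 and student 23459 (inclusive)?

k = 772
First selection ≥ 6108: 51 + ⌈(6108−51)/772⌉·772 = 51 + 8×772 = 6227
Last selection ≤ 23459: 51 + ⌊(23459−51)/772⌋·772 = 51 + 30×772 = 23211
Count = 30 − 8 + 1 = 23

23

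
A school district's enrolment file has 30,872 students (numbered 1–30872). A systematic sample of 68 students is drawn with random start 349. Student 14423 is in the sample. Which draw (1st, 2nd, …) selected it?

32

k = 30872/68 = 454
position = (14423 − 349)/454 + 1 = 14074/454 + 1 = 31 + 1 = 32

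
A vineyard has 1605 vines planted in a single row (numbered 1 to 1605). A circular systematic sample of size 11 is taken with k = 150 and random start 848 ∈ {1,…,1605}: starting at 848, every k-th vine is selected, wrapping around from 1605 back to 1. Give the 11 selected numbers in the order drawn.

Selection 1: 848
Selection 2: 848 + 150 = 998
Selection 3: 998 + 150 = 1148
Selection 4: 1148 + 150 = 1298
Selection 5: 1298 + 150 = 1448
Selection 6: 1448 + 150 = 1598
Selection 7: 1598 + 150 = 1748 → 1748 − 1605 = 143
Selection 8: 143 + 150 = 293
Selection 9: 293 + 150 = 443
Selection 10: 443 + 150 = 593
Selection 11: 593 + 150 = 743

848, 998, 1148, 1298, 1448, 1598, 143, 293, 443, 593, 743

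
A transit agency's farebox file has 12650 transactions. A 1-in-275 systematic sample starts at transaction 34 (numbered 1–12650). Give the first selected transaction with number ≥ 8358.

k = 275
Steps past start: ⌈(8358 − 34)/275⌉ = ⌈8324/275⌉ = 31
Selected transaction: 34 + 31×275 = 8559

8559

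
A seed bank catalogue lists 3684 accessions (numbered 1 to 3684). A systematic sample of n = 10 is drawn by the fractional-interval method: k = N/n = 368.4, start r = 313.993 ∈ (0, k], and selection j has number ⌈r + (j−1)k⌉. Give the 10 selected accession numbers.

314, 683, 1051, 1420, 1788, 2156, 2525, 2893, 3262, 3630

j=1: r + 0k = 313.993 → ⌈·⌉ = 314
j=2: r + 1k = 682.393 → ⌈·⌉ = 683
j=3: r + 2k = 1050.793 → ⌈·⌉ = 1051
j=4: r + 3k = 1419.193 → ⌈·⌉ = 1420
j=5: r + 4k = 1787.593 → ⌈·⌉ = 1788
j=6: r + 5k = 2155.993 → ⌈·⌉ = 2156
j=7: r + 6k = 2524.393 → ⌈·⌉ = 2525
j=8: r + 7k = 2892.793 → ⌈·⌉ = 2893
j=9: r + 8k = 3261.193 → ⌈·⌉ = 3262
j=10: r + 9k = 3629.593 → ⌈·⌉ = 3630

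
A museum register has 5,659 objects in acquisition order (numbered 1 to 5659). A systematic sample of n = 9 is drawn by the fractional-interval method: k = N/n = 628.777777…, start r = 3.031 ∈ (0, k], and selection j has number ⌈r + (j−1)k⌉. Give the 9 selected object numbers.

j=1: r + 0k = 3.031 → ⌈·⌉ = 4
j=2: r + 1k = 631.808777… → ⌈·⌉ = 632
j=3: r + 2k = 1260.586555… → ⌈·⌉ = 1261
j=4: r + 3k = 1889.364333… → ⌈·⌉ = 1890
j=5: r + 4k = 2518.142111… → ⌈·⌉ = 2519
j=6: r + 5k = 3146.919888… → ⌈·⌉ = 3147
j=7: r + 6k = 3775.697666… → ⌈·⌉ = 3776
j=8: r + 7k = 4404.475444… → ⌈·⌉ = 4405
j=9: r + 8k = 5033.253222… → ⌈·⌉ = 5034

4, 632, 1261, 1890, 2519, 3147, 3776, 4405, 5034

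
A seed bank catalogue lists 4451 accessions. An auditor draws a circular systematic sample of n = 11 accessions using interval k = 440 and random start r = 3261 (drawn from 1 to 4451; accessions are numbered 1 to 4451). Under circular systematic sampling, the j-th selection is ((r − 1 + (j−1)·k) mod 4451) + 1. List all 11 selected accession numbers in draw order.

Selection 1: 3261
Selection 2: 3261 + 440 = 3701
Selection 3: 3701 + 440 = 4141
Selection 4: 4141 + 440 = 4581 → 4581 − 4451 = 130
Selection 5: 130 + 440 = 570
Selection 6: 570 + 440 = 1010
Selection 7: 1010 + 440 = 1450
Selection 8: 1450 + 440 = 1890
Selection 9: 1890 + 440 = 2330
Selection 10: 2330 + 440 = 2770
Selection 11: 2770 + 440 = 3210

3261, 3701, 4141, 130, 570, 1010, 1450, 1890, 2330, 2770, 3210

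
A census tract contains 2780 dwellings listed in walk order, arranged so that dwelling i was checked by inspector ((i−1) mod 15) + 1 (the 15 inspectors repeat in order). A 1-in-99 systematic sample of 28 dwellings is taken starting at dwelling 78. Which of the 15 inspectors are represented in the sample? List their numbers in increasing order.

Consecutive selections differ by k = 99, so their inspector numbers differ by 99 mod 15 = 9.
gcd(99, 15) = 3, so the sample visits 15/3 = 5 distinct residues mod 15.
Start 78 is inspector 3; the inspectors hit are 3, 6, 9, 12, 15.

3, 6, 9, 12, 15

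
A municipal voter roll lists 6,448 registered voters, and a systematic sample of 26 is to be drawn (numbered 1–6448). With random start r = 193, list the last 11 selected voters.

3913, 4161, 4409, 4657, 4905, 5153, 5401, 5649, 5897, 6145, 6393

k = N/n = 6448/26 = 248
16th selection = 193 + 15×248 = 3913
17th: 3913 + 248 = 4161
18th: 4161 + 248 = 4409
19th: 4409 + 248 = 4657
20th: 4657 + 248 = 4905
21st: 4905 + 248 = 5153
22nd: 5153 + 248 = 5401
23rd: 5401 + 248 = 5649
24th: 5649 + 248 = 5897
25th: 5897 + 248 = 6145
26th: 6145 + 248 = 6393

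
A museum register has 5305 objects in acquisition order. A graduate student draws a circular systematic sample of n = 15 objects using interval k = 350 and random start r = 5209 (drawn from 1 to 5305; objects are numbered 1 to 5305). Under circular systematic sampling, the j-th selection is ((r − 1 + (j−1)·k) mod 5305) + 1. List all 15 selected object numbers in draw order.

Selection 1: 5209
Selection 2: 5209 + 350 = 5559 → 5559 − 5305 = 254
Selection 3: 254 + 350 = 604
Selection 4: 604 + 350 = 954
Selection 5: 954 + 350 = 1304
Selection 6: 1304 + 350 = 1654
Selection 7: 1654 + 350 = 2004
Selection 8: 2004 + 350 = 2354
Selection 9: 2354 + 350 = 2704
Selection 10: 2704 + 350 = 3054
Selection 11: 3054 + 350 = 3404
Selection 12: 3404 + 350 = 3754
Selection 13: 3754 + 350 = 4104
Selection 14: 4104 + 350 = 4454
Selection 15: 4454 + 350 = 4804

5209, 254, 604, 954, 1304, 1654, 2004, 2354, 2704, 3054, 3404, 3754, 4104, 4454, 4804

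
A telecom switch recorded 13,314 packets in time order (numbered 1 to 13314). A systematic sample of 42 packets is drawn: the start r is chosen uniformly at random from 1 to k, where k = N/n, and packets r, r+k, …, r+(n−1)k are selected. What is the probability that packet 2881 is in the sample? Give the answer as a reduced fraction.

k = 13314/42 = 317.
Packet 2881 is selected iff r ≡ 2881 (mod 317); exactly one such r in {1,…,317}.
Inclusion probability = 1/317.

1/317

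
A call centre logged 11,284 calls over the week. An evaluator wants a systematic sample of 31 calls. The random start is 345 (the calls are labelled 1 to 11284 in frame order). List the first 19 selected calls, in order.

345, 709, 1073, 1437, 1801, 2165, 2529, 2893, 3257, 3621, 3985, 4349, 4713, 5077, 5441, 5805, 6169, 6533, 6897

k = N/n = 11284/31 = 364
call 1: 345
call 2: 345 + 364 = 709
call 3: 709 + 364 = 1073
call 4: 1073 + 364 = 1437
call 5: 1437 + 364 = 1801
call 6: 1801 + 364 = 2165
call 7: 2165 + 364 = 2529
call 8: 2529 + 364 = 2893
call 9: 2893 + 364 = 3257
call 10: 3257 + 364 = 3621
call 11: 3621 + 364 = 3985
call 12: 3985 + 364 = 4349
call 13: 4349 + 364 = 4713
call 14: 4713 + 364 = 5077
call 15: 5077 + 364 = 5441
call 16: 5441 + 364 = 5805
call 17: 5805 + 364 = 6169
call 18: 6169 + 364 = 6533
call 19: 6533 + 364 = 6897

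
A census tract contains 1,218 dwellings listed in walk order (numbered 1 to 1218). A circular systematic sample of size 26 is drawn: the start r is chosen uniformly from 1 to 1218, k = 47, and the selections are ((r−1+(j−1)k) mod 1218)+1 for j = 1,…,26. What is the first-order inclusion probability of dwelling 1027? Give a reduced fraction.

For each position j, as r ranges over 1…1218 the j-th selection hits every dwelling exactly once, so dwelling 1027 is selected for exactly 26 of the 1218 starts.
Inclusion probability = 26/1218 = 13/609.

13/609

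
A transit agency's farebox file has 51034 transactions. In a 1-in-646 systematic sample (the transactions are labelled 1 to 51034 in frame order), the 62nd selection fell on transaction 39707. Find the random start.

k = 646
r = 39707 − (62−1)×646 = 39707 − 39406 = 301

301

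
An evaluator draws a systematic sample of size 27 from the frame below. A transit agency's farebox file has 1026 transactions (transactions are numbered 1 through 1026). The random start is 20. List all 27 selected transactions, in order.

20, 58, 96, 134, 172, 210, 248, 286, 324, 362, 400, 438, 476, 514, 552, 590, 628, 666, 704, 742, 780, 818, 856, 894, 932, 970, 1008

k = N/n = 1026/27 = 38
transaction 1: 20
transaction 2: 20 + 38 = 58
transaction 3: 58 + 38 = 96
transaction 4: 96 + 38 = 134
transaction 5: 134 + 38 = 172
transaction 6: 172 + 38 = 210
transaction 7: 210 + 38 = 248
transaction 8: 248 + 38 = 286
transaction 9: 286 + 38 = 324
transaction 10: 324 + 38 = 362
transaction 11: 362 + 38 = 400
transaction 12: 400 + 38 = 438
transaction 13: 438 + 38 = 476
transaction 14: 476 + 38 = 514
transaction 15: 514 + 38 = 552
transaction 16: 552 + 38 = 590
transaction 17: 590 + 38 = 628
transaction 18: 628 + 38 = 666
transaction 19: 666 + 38 = 704
transaction 20: 704 + 38 = 742
transaction 21: 742 + 38 = 780
transaction 22: 780 + 38 = 818
transaction 23: 818 + 38 = 856
transaction 24: 856 + 38 = 894
transaction 25: 894 + 38 = 932
transaction 26: 932 + 38 = 970
transaction 27: 970 + 38 = 1008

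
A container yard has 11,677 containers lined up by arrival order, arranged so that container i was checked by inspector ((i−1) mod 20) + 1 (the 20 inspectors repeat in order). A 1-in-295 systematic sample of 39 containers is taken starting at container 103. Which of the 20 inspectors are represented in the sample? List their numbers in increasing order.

3, 8, 13, 18

Consecutive selections differ by k = 295, so their inspector numbers differ by 295 mod 20 = 15.
gcd(295, 20) = 5, so the sample visits 20/5 = 4 distinct residues mod 20.
Start 103 is inspector 3; the inspectors hit are 3, 8, 13, 18.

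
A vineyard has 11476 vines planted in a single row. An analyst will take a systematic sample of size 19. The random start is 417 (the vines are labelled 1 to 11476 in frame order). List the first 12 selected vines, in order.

417, 1021, 1625, 2229, 2833, 3437, 4041, 4645, 5249, 5853, 6457, 7061

k = N/n = 11476/19 = 604
vine 1: 417
vine 2: 417 + 604 = 1021
vine 3: 1021 + 604 = 1625
vine 4: 1625 + 604 = 2229
vine 5: 2229 + 604 = 2833
vine 6: 2833 + 604 = 3437
vine 7: 3437 + 604 = 4041
vine 8: 4041 + 604 = 4645
vine 9: 4645 + 604 = 5249
vine 10: 5249 + 604 = 5853
vine 11: 5853 + 604 = 6457
vine 12: 6457 + 604 = 7061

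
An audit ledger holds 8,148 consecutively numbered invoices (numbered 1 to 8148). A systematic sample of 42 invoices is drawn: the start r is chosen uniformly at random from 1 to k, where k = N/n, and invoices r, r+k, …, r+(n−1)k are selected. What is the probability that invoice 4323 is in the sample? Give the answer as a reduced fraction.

1/194

k = 8148/42 = 194.
Invoice 4323 is selected iff r ≡ 4323 (mod 194); exactly one such r in {1,…,194}.
Inclusion probability = 1/194.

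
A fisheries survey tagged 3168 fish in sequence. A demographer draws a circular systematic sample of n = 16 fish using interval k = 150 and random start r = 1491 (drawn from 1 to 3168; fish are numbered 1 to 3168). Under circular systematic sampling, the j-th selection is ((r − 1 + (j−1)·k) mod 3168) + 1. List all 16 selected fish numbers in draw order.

1491, 1641, 1791, 1941, 2091, 2241, 2391, 2541, 2691, 2841, 2991, 3141, 123, 273, 423, 573

Selection 1: 1491
Selection 2: 1491 + 150 = 1641
Selection 3: 1641 + 150 = 1791
Selection 4: 1791 + 150 = 1941
Selection 5: 1941 + 150 = 2091
Selection 6: 2091 + 150 = 2241
Selection 7: 2241 + 150 = 2391
Selection 8: 2391 + 150 = 2541
Selection 9: 2541 + 150 = 2691
Selection 10: 2691 + 150 = 2841
Selection 11: 2841 + 150 = 2991
Selection 12: 2991 + 150 = 3141
Selection 13: 3141 + 150 = 3291 → 3291 − 3168 = 123
Selection 14: 123 + 150 = 273
Selection 15: 273 + 150 = 423
Selection 16: 423 + 150 = 573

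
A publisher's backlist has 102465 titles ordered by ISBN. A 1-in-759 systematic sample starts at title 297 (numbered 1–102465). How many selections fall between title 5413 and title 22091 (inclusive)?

22

k = 759
First selection ≥ 5413: 297 + ⌈(5413−297)/759⌉·759 = 297 + 7×759 = 5610
Last selection ≤ 22091: 297 + ⌊(22091−297)/759⌋·759 = 297 + 28×759 = 21549
Count = 28 − 7 + 1 = 22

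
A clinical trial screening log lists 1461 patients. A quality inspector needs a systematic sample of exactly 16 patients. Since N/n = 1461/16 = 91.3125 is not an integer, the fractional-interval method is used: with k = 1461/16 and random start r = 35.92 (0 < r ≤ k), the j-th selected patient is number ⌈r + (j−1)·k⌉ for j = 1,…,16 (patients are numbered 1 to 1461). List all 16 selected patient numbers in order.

j=1: r + 0k = 35.92 → ⌈·⌉ = 36
j=2: r + 1k = 127.2325 → ⌈·⌉ = 128
j=3: r + 2k = 218.545 → ⌈·⌉ = 219
j=4: r + 3k = 309.8575 → ⌈·⌉ = 310
j=5: r + 4k = 401.17 → ⌈·⌉ = 402
j=6: r + 5k = 492.4825 → ⌈·⌉ = 493
j=7: r + 6k = 583.795 → ⌈·⌉ = 584
j=8: r + 7k = 675.1075 → ⌈·⌉ = 676
j=9: r + 8k = 766.42 → ⌈·⌉ = 767
j=10: r + 9k = 857.7325 → ⌈·⌉ = 858
j=11: r + 10k = 949.045 → ⌈·⌉ = 950
j=12: r + 11k = 1040.3575 → ⌈·⌉ = 1041
j=13: r + 12k = 1131.67 → ⌈·⌉ = 1132
j=14: r + 13k = 1222.9825 → ⌈·⌉ = 1223
j=15: r + 14k = 1314.295 → ⌈·⌉ = 1315
j=16: r + 15k = 1405.6075 → ⌈·⌉ = 1406

36, 128, 219, 310, 402, 493, 584, 676, 767, 858, 950, 1041, 1132, 1223, 1315, 1406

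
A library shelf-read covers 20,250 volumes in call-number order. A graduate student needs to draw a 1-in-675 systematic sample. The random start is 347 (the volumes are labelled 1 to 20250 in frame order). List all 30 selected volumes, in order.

347, 1022, 1697, 2372, 3047, 3722, 4397, 5072, 5747, 6422, 7097, 7772, 8447, 9122, 9797, 10472, 11147, 11822, 12497, 13172, 13847, 14522, 15197, 15872, 16547, 17222, 17897, 18572, 19247, 19922

volume 1: 347
volume 2: 347 + 675 = 1022
volume 3: 1022 + 675 = 1697
volume 4: 1697 + 675 = 2372
volume 5: 2372 + 675 = 3047
volume 6: 3047 + 675 = 3722
volume 7: 3722 + 675 = 4397
volume 8: 4397 + 675 = 5072
volume 9: 5072 + 675 = 5747
volume 10: 5747 + 675 = 6422
volume 11: 6422 + 675 = 7097
volume 12: 7097 + 675 = 7772
volume 13: 7772 + 675 = 8447
volume 14: 8447 + 675 = 9122
volume 15: 9122 + 675 = 9797
volume 16: 9797 + 675 = 10472
volume 17: 10472 + 675 = 11147
volume 18: 11147 + 675 = 11822
volume 19: 11822 + 675 = 12497
volume 20: 12497 + 675 = 13172
volume 21: 13172 + 675 = 13847
volume 22: 13847 + 675 = 14522
volume 23: 14522 + 675 = 15197
volume 24: 15197 + 675 = 15872
volume 25: 15872 + 675 = 16547
volume 26: 16547 + 675 = 17222
volume 27: 17222 + 675 = 17897
volume 28: 17897 + 675 = 18572
volume 29: 18572 + 675 = 19247
volume 30: 19247 + 675 = 19922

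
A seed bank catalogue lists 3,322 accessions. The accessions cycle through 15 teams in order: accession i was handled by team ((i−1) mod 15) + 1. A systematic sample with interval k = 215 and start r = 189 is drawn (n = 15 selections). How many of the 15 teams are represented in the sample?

Consecutive selections differ by k = 215, so their team numbers differ by 215 mod 15 = 5.
gcd(215, 15) = 5, so the sample visits 15/5 = 3 distinct residues mod 15.
Start 189 is team 9; the teams hit are 4, 9, 14.

3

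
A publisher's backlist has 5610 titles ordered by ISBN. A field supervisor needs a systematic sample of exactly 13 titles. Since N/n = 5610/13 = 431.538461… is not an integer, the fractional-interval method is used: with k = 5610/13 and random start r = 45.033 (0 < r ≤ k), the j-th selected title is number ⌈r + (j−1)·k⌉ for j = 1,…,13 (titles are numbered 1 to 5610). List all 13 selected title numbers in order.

j=1: r + 0k = 45.033 → ⌈·⌉ = 46
j=2: r + 1k = 476.571461… → ⌈·⌉ = 477
j=3: r + 2k = 908.109923… → ⌈·⌉ = 909
j=4: r + 3k = 1339.648384… → ⌈·⌉ = 1340
j=5: r + 4k = 1771.186846… → ⌈·⌉ = 1772
j=6: r + 5k = 2202.725307… → ⌈·⌉ = 2203
j=7: r + 6k = 2634.263769… → ⌈·⌉ = 2635
j=8: r + 7k = 3065.802230… → ⌈·⌉ = 3066
j=9: r + 8k = 3497.340692… → ⌈·⌉ = 3498
j=10: r + 9k = 3928.879153… → ⌈·⌉ = 3929
j=11: r + 10k = 4360.417615… → ⌈·⌉ = 4361
j=12: r + 11k = 4791.956076… → ⌈·⌉ = 4792
j=13: r + 12k = 5223.494538… → ⌈·⌉ = 5224

46, 477, 909, 1340, 1772, 2203, 2635, 3066, 3498, 3929, 4361, 4792, 5224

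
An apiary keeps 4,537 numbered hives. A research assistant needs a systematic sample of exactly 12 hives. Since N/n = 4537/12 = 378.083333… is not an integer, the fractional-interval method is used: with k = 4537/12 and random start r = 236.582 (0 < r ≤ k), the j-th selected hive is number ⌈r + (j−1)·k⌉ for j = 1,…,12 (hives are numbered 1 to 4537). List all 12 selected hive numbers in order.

j=1: r + 0k = 236.582 → ⌈·⌉ = 237
j=2: r + 1k = 614.665333… → ⌈·⌉ = 615
j=3: r + 2k = 992.748666… → ⌈·⌉ = 993
j=4: r + 3k = 1370.832 → ⌈·⌉ = 1371
j=5: r + 4k = 1748.915333… → ⌈·⌉ = 1749
j=6: r + 5k = 2126.998666… → ⌈·⌉ = 2127
j=7: r + 6k = 2505.082 → ⌈·⌉ = 2506
j=8: r + 7k = 2883.165333… → ⌈·⌉ = 2884
j=9: r + 8k = 3261.248666… → ⌈·⌉ = 3262
j=10: r + 9k = 3639.332 → ⌈·⌉ = 3640
j=11: r + 10k = 4017.415333… → ⌈·⌉ = 4018
j=12: r + 11k = 4395.498666… → ⌈·⌉ = 4396

237, 615, 993, 1371, 1749, 2127, 2506, 2884, 3262, 3640, 4018, 4396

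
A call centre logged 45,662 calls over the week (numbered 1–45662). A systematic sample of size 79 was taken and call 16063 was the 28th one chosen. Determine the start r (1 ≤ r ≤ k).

457

k = 45662/79 = 578
r = 16063 − (28−1)×578 = 16063 − 15606 = 457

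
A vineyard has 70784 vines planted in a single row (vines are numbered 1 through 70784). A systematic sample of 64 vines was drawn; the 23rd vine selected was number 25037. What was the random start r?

705

k = 70784/64 = 1106
r = 25037 − (23−1)×1106 = 25037 − 24332 = 705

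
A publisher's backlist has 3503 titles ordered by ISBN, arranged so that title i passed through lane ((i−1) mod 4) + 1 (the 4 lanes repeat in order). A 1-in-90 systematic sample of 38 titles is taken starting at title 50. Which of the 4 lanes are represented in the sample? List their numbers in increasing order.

Consecutive selections differ by k = 90, so their lane numbers differ by 90 mod 4 = 2.
gcd(90, 4) = 2, so the sample visits 4/2 = 2 distinct residues mod 4.
Start 50 is lane 2; the lanes hit are 2, 4.

2, 4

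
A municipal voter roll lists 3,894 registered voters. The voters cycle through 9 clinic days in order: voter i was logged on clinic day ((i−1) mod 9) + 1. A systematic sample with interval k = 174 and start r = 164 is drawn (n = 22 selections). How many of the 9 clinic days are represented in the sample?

3

Consecutive selections differ by k = 174, so their clinic day numbers differ by 174 mod 9 = 3.
gcd(174, 9) = 3, so the sample visits 9/3 = 3 distinct residues mod 9.
Start 164 is clinic day 2; the clinic days hit are 2, 5, 8.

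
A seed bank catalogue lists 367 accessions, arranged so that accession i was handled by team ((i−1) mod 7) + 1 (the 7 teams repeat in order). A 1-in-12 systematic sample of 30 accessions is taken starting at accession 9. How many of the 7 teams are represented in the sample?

Consecutive selections differ by k = 12, so their team numbers differ by 12 mod 7 = 5.
gcd(12, 7) = 1, so the sample visits 7/1 = 7 distinct residues mod 7.
Start 9 is team 2; the teams hit are 1, 2, 3, 4, 5, 6, 7.

7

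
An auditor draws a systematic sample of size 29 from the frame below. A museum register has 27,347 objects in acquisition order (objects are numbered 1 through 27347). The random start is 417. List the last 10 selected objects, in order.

18334, 19277, 20220, 21163, 22106, 23049, 23992, 24935, 25878, 26821

k = N/n = 27347/29 = 943
20th selection = 417 + 19×943 = 18334
21st: 18334 + 943 = 19277
22nd: 19277 + 943 = 20220
23rd: 20220 + 943 = 21163
24th: 21163 + 943 = 22106
25th: 22106 + 943 = 23049
26th: 23049 + 943 = 23992
27th: 23992 + 943 = 24935
28th: 24935 + 943 = 25878
29th: 25878 + 943 = 26821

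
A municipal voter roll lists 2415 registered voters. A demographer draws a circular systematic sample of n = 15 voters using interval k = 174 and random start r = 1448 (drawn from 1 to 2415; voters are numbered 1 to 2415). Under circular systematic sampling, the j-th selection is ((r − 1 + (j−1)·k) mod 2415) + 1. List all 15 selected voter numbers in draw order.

Selection 1: 1448
Selection 2: 1448 + 174 = 1622
Selection 3: 1622 + 174 = 1796
Selection 4: 1796 + 174 = 1970
Selection 5: 1970 + 174 = 2144
Selection 6: 2144 + 174 = 2318
Selection 7: 2318 + 174 = 2492 → 2492 − 2415 = 77
Selection 8: 77 + 174 = 251
Selection 9: 251 + 174 = 425
Selection 10: 425 + 174 = 599
Selection 11: 599 + 174 = 773
Selection 12: 773 + 174 = 947
Selection 13: 947 + 174 = 1121
Selection 14: 1121 + 174 = 1295
Selection 15: 1295 + 174 = 1469

1448, 1622, 1796, 1970, 2144, 2318, 77, 251, 425, 599, 773, 947, 1121, 1295, 1469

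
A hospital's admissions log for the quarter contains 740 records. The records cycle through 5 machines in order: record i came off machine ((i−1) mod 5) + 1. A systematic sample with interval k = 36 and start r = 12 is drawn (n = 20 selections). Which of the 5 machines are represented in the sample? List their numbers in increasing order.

Consecutive selections differ by k = 36, so their machine numbers differ by 36 mod 5 = 1.
gcd(36, 5) = 1, so the sample visits 5/1 = 5 distinct residues mod 5.
Start 12 is machine 2; the machines hit are 1, 2, 3, 4, 5.

1, 2, 3, 4, 5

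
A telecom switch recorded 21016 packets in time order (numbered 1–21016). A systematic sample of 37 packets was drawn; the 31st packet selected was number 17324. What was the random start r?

k = 21016/37 = 568
r = 17324 − (31−1)×568 = 17324 − 17040 = 284

284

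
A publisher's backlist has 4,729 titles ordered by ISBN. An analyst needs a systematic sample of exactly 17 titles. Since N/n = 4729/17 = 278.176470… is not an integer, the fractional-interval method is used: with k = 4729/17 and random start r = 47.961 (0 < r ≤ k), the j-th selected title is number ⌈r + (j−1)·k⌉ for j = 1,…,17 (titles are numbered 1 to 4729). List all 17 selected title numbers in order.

j=1: r + 0k = 47.961 → ⌈·⌉ = 48
j=2: r + 1k = 326.137470… → ⌈·⌉ = 327
j=3: r + 2k = 604.313941… → ⌈·⌉ = 605
j=4: r + 3k = 882.490411… → ⌈·⌉ = 883
j=5: r + 4k = 1160.666882… → ⌈·⌉ = 1161
j=6: r + 5k = 1438.843352… → ⌈·⌉ = 1439
j=7: r + 6k = 1717.019823… → ⌈·⌉ = 1718
j=8: r + 7k = 1995.196294… → ⌈·⌉ = 1996
j=9: r + 8k = 2273.372764… → ⌈·⌉ = 2274
j=10: r + 9k = 2551.549235… → ⌈·⌉ = 2552
j=11: r + 10k = 2829.725705… → ⌈·⌉ = 2830
j=12: r + 11k = 3107.902176… → ⌈·⌉ = 3108
j=13: r + 12k = 3386.078647… → ⌈·⌉ = 3387
j=14: r + 13k = 3664.255117… → ⌈·⌉ = 3665
j=15: r + 14k = 3942.431588… → ⌈·⌉ = 3943
j=16: r + 15k = 4220.608058… → ⌈·⌉ = 4221
j=17: r + 16k = 4498.784529… → ⌈·⌉ = 4499

48, 327, 605, 883, 1161, 1439, 1718, 1996, 2274, 2552, 2830, 3108, 3387, 3665, 3943, 4221, 4499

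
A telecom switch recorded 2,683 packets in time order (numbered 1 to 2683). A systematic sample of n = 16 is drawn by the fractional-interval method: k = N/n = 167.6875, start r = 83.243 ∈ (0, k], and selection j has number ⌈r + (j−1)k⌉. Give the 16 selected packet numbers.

84, 251, 419, 587, 754, 922, 1090, 1258, 1425, 1593, 1761, 1928, 2096, 2264, 2431, 2599

j=1: r + 0k = 83.243 → ⌈·⌉ = 84
j=2: r + 1k = 250.9305 → ⌈·⌉ = 251
j=3: r + 2k = 418.618 → ⌈·⌉ = 419
j=4: r + 3k = 586.3055 → ⌈·⌉ = 587
j=5: r + 4k = 753.993 → ⌈·⌉ = 754
j=6: r + 5k = 921.6805 → ⌈·⌉ = 922
j=7: r + 6k = 1089.368 → ⌈·⌉ = 1090
j=8: r + 7k = 1257.0555 → ⌈·⌉ = 1258
j=9: r + 8k = 1424.743 → ⌈·⌉ = 1425
j=10: r + 9k = 1592.4305 → ⌈·⌉ = 1593
j=11: r + 10k = 1760.118 → ⌈·⌉ = 1761
j=12: r + 11k = 1927.8055 → ⌈·⌉ = 1928
j=13: r + 12k = 2095.493 → ⌈·⌉ = 2096
j=14: r + 13k = 2263.1805 → ⌈·⌉ = 2264
j=15: r + 14k = 2430.868 → ⌈·⌉ = 2431
j=16: r + 15k = 2598.5555 → ⌈·⌉ = 2599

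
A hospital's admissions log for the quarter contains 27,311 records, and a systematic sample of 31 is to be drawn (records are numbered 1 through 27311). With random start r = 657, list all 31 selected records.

k = N/n = 27311/31 = 881
record 1: 657
record 2: 657 + 881 = 1538
record 3: 1538 + 881 = 2419
record 4: 2419 + 881 = 3300
record 5: 3300 + 881 = 4181
record 6: 4181 + 881 = 5062
record 7: 5062 + 881 = 5943
record 8: 5943 + 881 = 6824
record 9: 6824 + 881 = 7705
record 10: 7705 + 881 = 8586
record 11: 8586 + 881 = 9467
record 12: 9467 + 881 = 10348
record 13: 10348 + 881 = 11229
record 14: 11229 + 881 = 12110
record 15: 12110 + 881 = 12991
record 16: 12991 + 881 = 13872
record 17: 13872 + 881 = 14753
record 18: 14753 + 881 = 15634
record 19: 15634 + 881 = 16515
record 20: 16515 + 881 = 17396
record 21: 17396 + 881 = 18277
record 22: 18277 + 881 = 19158
record 23: 19158 + 881 = 20039
record 24: 20039 + 881 = 20920
record 25: 20920 + 881 = 21801
record 26: 21801 + 881 = 22682
record 27: 22682 + 881 = 23563
record 28: 23563 + 881 = 24444
record 29: 24444 + 881 = 25325
record 30: 25325 + 881 = 26206
record 31: 26206 + 881 = 27087

657, 1538, 2419, 3300, 4181, 5062, 5943, 6824, 7705, 8586, 9467, 10348, 11229, 12110, 12991, 13872, 14753, 15634, 16515, 17396, 18277, 19158, 20039, 20920, 21801, 22682, 23563, 24444, 25325, 26206, 27087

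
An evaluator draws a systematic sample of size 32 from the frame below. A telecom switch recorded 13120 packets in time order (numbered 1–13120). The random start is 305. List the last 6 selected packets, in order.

k = N/n = 13120/32 = 410
27th selection = 305 + 26×410 = 10965
28th: 10965 + 410 = 11375
29th: 11375 + 410 = 11785
30th: 11785 + 410 = 12195
31st: 12195 + 410 = 12605
32nd: 12605 + 410 = 13015

10965, 11375, 11785, 12195, 12605, 13015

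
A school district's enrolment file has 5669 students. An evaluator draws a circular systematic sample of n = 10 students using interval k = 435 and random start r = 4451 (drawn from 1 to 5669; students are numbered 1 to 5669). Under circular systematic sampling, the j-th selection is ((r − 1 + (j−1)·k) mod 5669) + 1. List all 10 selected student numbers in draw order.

Selection 1: 4451
Selection 2: 4451 + 435 = 4886
Selection 3: 4886 + 435 = 5321
Selection 4: 5321 + 435 = 5756 → 5756 − 5669 = 87
Selection 5: 87 + 435 = 522
Selection 6: 522 + 435 = 957
Selection 7: 957 + 435 = 1392
Selection 8: 1392 + 435 = 1827
Selection 9: 1827 + 435 = 2262
Selection 10: 2262 + 435 = 2697

4451, 4886, 5321, 87, 522, 957, 1392, 1827, 2262, 2697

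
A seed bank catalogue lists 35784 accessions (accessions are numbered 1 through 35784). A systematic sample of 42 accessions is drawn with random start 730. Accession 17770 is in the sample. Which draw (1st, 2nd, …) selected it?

21

k = 35784/42 = 852
position = (17770 − 730)/852 + 1 = 17040/852 + 1 = 20 + 1 = 21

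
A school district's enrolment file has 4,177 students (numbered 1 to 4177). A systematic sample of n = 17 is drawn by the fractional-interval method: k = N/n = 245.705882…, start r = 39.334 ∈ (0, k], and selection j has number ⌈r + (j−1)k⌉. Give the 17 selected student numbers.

j=1: r + 0k = 39.334 → ⌈·⌉ = 40
j=2: r + 1k = 285.039882… → ⌈·⌉ = 286
j=3: r + 2k = 530.745764… → ⌈·⌉ = 531
j=4: r + 3k = 776.451647… → ⌈·⌉ = 777
j=5: r + 4k = 1022.157529… → ⌈·⌉ = 1023
j=6: r + 5k = 1267.863411… → ⌈·⌉ = 1268
j=7: r + 6k = 1513.569294… → ⌈·⌉ = 1514
j=8: r + 7k = 1759.275176… → ⌈·⌉ = 1760
j=9: r + 8k = 2004.981058… → ⌈·⌉ = 2005
j=10: r + 9k = 2250.686941… → ⌈·⌉ = 2251
j=11: r + 10k = 2496.392823… → ⌈·⌉ = 2497
j=12: r + 11k = 2742.098705… → ⌈·⌉ = 2743
j=13: r + 12k = 2987.804588… → ⌈·⌉ = 2988
j=14: r + 13k = 3233.510470… → ⌈·⌉ = 3234
j=15: r + 14k = 3479.216352… → ⌈·⌉ = 3480
j=16: r + 15k = 3724.922235… → ⌈·⌉ = 3725
j=17: r + 16k = 3970.628117… → ⌈·⌉ = 3971

40, 286, 531, 777, 1023, 1268, 1514, 1760, 2005, 2251, 2497, 2743, 2988, 3234, 3480, 3725, 3971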